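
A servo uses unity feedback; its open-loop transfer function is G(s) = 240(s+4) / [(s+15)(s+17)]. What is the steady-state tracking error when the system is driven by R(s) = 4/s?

68/81

System type = 0 (no poles at s=0).
K_p = lim_{s→0} G(s) = 240·4 / (15·17) = 64/17.
e_ss = 4/(1 + K_p) = 4/(81/17) = 68/81.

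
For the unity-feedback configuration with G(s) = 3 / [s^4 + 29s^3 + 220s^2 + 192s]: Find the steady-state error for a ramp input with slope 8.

512

Factoring s from the denominator leaves a polynomial with constant term 192, so the system is type 1.
K_v = lim_{s→0} s·G(s) = 3 / 192 = 1/64.
e_ss = 8/K_v = 8/(1/64) = 512.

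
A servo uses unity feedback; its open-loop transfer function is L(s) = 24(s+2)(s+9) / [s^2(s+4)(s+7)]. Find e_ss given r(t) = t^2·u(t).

L(s) has two factors of s in the denominator, so the system is type 2.
K_a = lim_{s→0} s^2·L(s) = 24·2·9 / (4·7) = 108/7.
r(t) = t^2 gives R(s) = 2/s^3.
e_ss = 2/K_a = 2/(108/7) = 7/54.

7/54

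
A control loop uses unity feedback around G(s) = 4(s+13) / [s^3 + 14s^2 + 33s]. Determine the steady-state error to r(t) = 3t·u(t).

99/52

Factoring s from the denominator leaves a polynomial with constant term 33, so the system is type 1.
K_v = lim_{s→0} s·G(s) = 4·13 / 33 = 52/33.
e_ss = 3/K_v = 3/(52/33) = 99/52.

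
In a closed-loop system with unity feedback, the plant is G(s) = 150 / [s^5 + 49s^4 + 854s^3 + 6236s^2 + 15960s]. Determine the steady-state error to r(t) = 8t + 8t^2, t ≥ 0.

Lowest-order denominator term is 15960s, so the open loop has 1 pole at the origin → type 1 system. By superposition:
  • 8t: e_ss = 8/K_v with K_v=5/532 → 851.2.
  • 8t^2: a type-1 system cannot track it, e_ss → ∞.
The unbounded component dominates.

infinity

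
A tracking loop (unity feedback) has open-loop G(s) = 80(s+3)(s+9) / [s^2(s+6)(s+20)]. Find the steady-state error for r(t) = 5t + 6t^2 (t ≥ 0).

2/3

G(s) has two factors of s in the denominator, so the system is type 2. Taking each input component in turn:
  • 5t: tracked with zero error.
  • 6t^2: e_ss = 12/K_a with K_a=18 → 2/3.
Total e_ss = 2/3.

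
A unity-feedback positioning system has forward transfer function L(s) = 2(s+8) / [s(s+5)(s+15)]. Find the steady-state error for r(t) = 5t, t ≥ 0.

System type = 1 (one pole at s=0).
K_v = lim_{s→0} s·L(s) = 2·8 / (5·15) = 16/75.
e_ss = 5/K_v = 5/(16/75) = 23.4375.

23.4375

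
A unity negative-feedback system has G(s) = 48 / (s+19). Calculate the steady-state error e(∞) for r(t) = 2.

38/67

System type = 0 (no poles at s=0).
K_p = lim_{s→0} G(s) = 48 / (19) = 48/19.
e_ss = 2/(1 + K_p) = 2/(67/19) = 38/67.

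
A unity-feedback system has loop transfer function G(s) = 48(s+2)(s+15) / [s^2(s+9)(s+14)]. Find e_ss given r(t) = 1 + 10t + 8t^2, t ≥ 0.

System type = 2 (two poles at s=0). By superposition:
  • 1: tracked with zero error.
  • 10t: tracked with zero error.
  • 8t^2: e_ss = 16/K_a with K_a=80/7 → 1.4.
Total e_ss = 1.4.

1.4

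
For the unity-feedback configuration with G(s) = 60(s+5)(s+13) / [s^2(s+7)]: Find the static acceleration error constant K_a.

Two free integrators in G(s): this is a type 2 system.
K_a = lim_{s→0} s^2·G(s) = 60·5·13 / (7) = 3900/7.

3900/7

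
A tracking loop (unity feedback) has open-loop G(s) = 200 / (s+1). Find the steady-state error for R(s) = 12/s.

4/67

G(s) has no factors of s in the denominator, so the system is type 0.
K_p = lim_{s→0} G(s) = 200 / (1) = 200.
e_ss = 12/(1 + K_p) = 12/201 = 4/67.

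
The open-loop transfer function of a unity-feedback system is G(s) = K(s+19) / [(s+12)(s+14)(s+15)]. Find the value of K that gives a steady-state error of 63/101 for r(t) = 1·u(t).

80

No free integrators in G(s): this is a type 0 system.
K_p = lim_{s→0} G(s) = K·19 / (12·14·15) = (19/2520)·K.
e_ss = 1/(1 + K_p) = 63/101 ⇒ 1 + (19/2520)·K = 101/63 ⇒ K = 80.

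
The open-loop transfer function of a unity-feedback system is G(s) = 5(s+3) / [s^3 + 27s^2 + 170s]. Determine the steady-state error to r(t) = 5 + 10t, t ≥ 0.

340/3

The denominator has no term below 170s — 1 pole at s=0, type 1. Treating each term separately:
  • 5: tracked with zero error.
  • 10t: e_ss = 10/K_v with K_v=3/34 → 340/3.
Total e_ss = 340/3.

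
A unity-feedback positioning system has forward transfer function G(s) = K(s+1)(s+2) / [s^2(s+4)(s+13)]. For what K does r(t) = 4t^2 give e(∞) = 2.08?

G(s) has two factors of s in the denominator, so the system is type 2.
K_a = lim_{s→0} s^2·G(s) = K·1·2 / (4·13) = (1/26)·K.
e_ss = 8/K_a = 2.08 ⇒ K_a = 50/13 ⇒ K = (50/13)/(1/26) = 100.

100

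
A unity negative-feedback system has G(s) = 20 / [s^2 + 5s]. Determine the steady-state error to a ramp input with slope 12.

Lowest-order denominator term is 5s, so the open loop has 1 pole at the origin → type 1 system.
K_v = lim_{s→0} s·G(s) = 20 / 5 = 4.
e_ss = 12/K_v = 12/4 = 3.

3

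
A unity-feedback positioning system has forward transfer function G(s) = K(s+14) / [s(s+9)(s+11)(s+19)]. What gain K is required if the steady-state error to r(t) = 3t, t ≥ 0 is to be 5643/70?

5

The open loop has one pole at the origin → type 1 system.
K_v = lim_{s→0} s·G(s) = K·14 / (9·11·19) = (14/1881)·K.
e_ss = 3/K_v = 5643/70 ⇒ K_v = 70/1881 ⇒ K = (70/1881)/(14/1881) = 5.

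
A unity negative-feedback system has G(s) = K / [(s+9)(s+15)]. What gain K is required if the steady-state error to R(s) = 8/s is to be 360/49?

12

System type = 0 (no poles at s=0).
K_p = lim_{s→0} G(s) = K / (9·15) = (1/135)·K.
e_ss = 8/(1 + K_p) = 360/49 ⇒ 1 + (1/135)·K = 49/45 ⇒ K = 12.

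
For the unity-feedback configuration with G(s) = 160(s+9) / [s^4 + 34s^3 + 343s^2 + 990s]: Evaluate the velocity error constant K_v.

Factoring s from the denominator leaves a polynomial with constant term 990, so the system is type 1.
K_v = lim_{s→0} s·G(s) = 160·9 / 990 = 16/11.

16/11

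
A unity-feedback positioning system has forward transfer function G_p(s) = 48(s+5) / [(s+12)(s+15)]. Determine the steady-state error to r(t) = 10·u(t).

30/7

G_p(s) has no factors of s in the denominator, so the system is type 0.
K_p = lim_{s→0} G_p(s) = 48·5 / (12·15) = 4/3.
e_ss = 10/(1 + K_p) = 10/(7/3) = 30/7.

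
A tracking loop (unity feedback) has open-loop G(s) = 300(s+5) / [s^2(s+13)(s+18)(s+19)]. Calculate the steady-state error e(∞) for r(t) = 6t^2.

35.568

The open loop has two poles at the origin → type 2 system.
K_a = lim_{s→0} s^2·G(s) = 300·5 / (13·18·19) = 250/741.
r(t) = 6t^2 gives R(s) = 12/s^3.
e_ss = 12/K_a = 12/(250/741) = 35.568.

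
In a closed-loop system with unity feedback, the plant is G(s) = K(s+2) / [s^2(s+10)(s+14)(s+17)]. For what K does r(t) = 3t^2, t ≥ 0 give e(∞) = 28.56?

Two free integrators in G(s): this is a type 2 system.
K_a = lim_{s→0} s^2·G(s) = K·2 / (10·14·17) = (1/1190)·K.
e_ss = 6/K_a = 28.56 ⇒ K_a = 25/119 ⇒ K = (25/119)/(1/1190) = 250.

250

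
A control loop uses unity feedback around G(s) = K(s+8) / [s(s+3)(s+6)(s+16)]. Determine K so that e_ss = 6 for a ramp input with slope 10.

One free integrator in G(s): this is a type 1 system.
K_v = lim_{s→0} s·G(s) = K·8 / (3·6·16) = (1/36)·K.
e_ss = 10/K_v = 6 ⇒ K_v = 5/3 ⇒ K = (5/3)/(1/36) = 60.

60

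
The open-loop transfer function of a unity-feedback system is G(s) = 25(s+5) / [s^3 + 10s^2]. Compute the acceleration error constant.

Lowest-order denominator term is 10s^2, so the open loop has 2 poles at the origin → type 2 system.
K_a = lim_{s→0} s^2·G(s) = 25·5 / 10 = 12.5.

12.5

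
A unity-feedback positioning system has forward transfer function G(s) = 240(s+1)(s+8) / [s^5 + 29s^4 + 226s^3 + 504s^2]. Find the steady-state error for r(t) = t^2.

0.525

The denominator has no term below 504s^2 — 2 poles at s=0, type 2.
K_a = lim_{s→0} s^2·G(s) = 240·1·8 / 504 = 80/21.
r(t) = t^2 gives R(s) = 2/s^3.
e_ss = 2/K_a = 2/(80/21) = 0.525.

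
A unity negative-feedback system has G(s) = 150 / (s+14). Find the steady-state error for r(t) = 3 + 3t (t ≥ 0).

No free integrators in G(s): this is a type 0 system. Taking each input component in turn:
  • 3: e_ss = 3/(1+K_p) with K_p=75/7 → 21/82.
  • 3t: a type-0 system cannot track it, e_ss → ∞.
The unbounded component dominates.

infinity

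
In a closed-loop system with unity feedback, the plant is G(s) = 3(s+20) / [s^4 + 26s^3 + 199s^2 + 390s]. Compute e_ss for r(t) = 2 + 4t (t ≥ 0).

The denominator has no term below 390s — 1 pole at s=0, type 1. By superposition:
  • 2: tracked with zero error.
  • 4t: e_ss = 4/K_v with K_v=2/13 → 26.
Total e_ss = 26.

26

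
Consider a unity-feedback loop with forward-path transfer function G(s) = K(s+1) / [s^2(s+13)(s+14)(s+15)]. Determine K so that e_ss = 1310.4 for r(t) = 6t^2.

G(s) has two factors of s in the denominator, so the system is type 2.
K_a = lim_{s→0} s^2·G(s) = K·1 / (13·14·15) = (1/2730)·K.
e_ss = 12/K_a = 1310.4 ⇒ K_a = 5/546 ⇒ K = (5/546)/(1/2730) = 25.

25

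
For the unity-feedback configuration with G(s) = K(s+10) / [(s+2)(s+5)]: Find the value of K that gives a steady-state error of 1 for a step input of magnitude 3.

The open loop has no poles at the origin → type 0 system.
K_p = lim_{s→0} G(s) = K·10 / (2·5) = 1·K.
e_ss = 3/(1 + K_p) = 1 ⇒ 1 + 1·K = 3 ⇒ K = 2.

2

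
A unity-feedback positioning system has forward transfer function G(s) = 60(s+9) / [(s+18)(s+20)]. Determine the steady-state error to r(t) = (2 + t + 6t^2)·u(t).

The open loop has no poles at the origin → type 0 system. Taking each input component in turn:
  • 2: e_ss = 2/(1+K_p) with K_p=1.5 → 0.8.
  • t: a type-0 system cannot track it, e_ss → ∞.
  • 6t^2: a type-0 system cannot track it, e_ss → ∞.
The unbounded component dominates.

infinity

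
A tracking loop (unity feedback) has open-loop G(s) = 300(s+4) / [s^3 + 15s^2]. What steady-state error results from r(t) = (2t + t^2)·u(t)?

Factoring s^2 from the denominator leaves a polynomial with constant term 15, so the system is type 2. Taking each input component in turn:
  • 2t: tracked with zero error.
  • t^2: e_ss = 2/K_a with K_a=80 → 0.025.
Total e_ss = 0.025.

0.025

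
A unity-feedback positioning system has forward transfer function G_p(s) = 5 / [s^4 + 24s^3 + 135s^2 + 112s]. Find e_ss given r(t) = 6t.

134.4

The denominator has no term below 112s — 1 pole at s=0, type 1.
K_v = lim_{s→0} s·G_p(s) = 5 / 112 = 5/112.
e_ss = 6/K_v = 6/(5/112) = 134.4.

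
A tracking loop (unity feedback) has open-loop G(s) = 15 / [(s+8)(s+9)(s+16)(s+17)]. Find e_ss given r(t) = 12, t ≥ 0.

78336/6533

No free integrators in G(s): this is a type 0 system.
K_p = lim_{s→0} G(s) = 15 / (8·9·16·17) = 5/6528.
e_ss = 12/(1 + K_p) = 12/(6533/6528) = 78336/6533.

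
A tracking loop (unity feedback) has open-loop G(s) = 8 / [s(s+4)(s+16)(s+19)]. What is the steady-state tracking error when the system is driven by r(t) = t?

152

System type = 1 (one pole at s=0).
K_v = lim_{s→0} s·G(s) = 8 / (4·16·19) = 1/152.
e_ss = 1/K_v = 1/(1/152) = 152.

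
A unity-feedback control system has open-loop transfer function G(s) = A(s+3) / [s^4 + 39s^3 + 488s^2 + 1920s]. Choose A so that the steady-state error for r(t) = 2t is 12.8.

The denominator has no term below 1920s — 1 pole at s=0, type 1.
K_v = lim_{s→0} s·G(s) = A·3 / 1920 = (1/640)·A.
e_ss = 2/K_v = 12.8 ⇒ K_v = 5/32 ⇒ A = (5/32)/(1/640) = 100.

100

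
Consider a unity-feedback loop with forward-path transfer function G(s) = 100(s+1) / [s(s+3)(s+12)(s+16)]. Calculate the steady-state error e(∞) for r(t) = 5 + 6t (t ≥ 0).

System type = 1 (one pole at s=0). Treating each term separately:
  • 5: tracked with zero error.
  • 6t: e_ss = 6/K_v with K_v=25/144 → 34.56.
Total e_ss = 34.56.

34.56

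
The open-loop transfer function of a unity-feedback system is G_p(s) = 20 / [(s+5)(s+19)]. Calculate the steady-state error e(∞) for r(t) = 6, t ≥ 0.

G_p(s) has no factors of s in the denominator, so the system is type 0.
K_p = lim_{s→0} G_p(s) = 20 / (5·19) = 4/19.
e_ss = 6/(1 + K_p) = 6/(23/19) = 114/23.

114/23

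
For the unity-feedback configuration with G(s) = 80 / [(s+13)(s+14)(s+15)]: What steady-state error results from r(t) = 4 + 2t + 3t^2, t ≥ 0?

System type = 0 (no poles at s=0). By superposition:
  • 4: e_ss = 4/(1+K_p) with K_p=8/273 → 1092/281.
  • 2t: a type-0 system cannot track it, e_ss → ∞.
  • 3t^2: a type-0 system cannot track it, e_ss → ∞.
The unbounded component dominates.

infinity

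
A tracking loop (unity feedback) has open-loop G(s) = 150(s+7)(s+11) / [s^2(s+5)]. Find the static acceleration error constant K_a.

2310

Two free integrators in G(s): this is a type 2 system.
K_a = lim_{s→0} s^2·G(s) = 150·7·11 / (5) = 2310.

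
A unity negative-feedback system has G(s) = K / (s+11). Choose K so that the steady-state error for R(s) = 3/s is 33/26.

System type = 0 (no poles at s=0).
K_p = lim_{s→0} G(s) = K / (11) = (1/11)·K.
e_ss = 3/(1 + K_p) = 33/26 ⇒ 1 + (1/11)·K = 26/11 ⇒ K = 15.

15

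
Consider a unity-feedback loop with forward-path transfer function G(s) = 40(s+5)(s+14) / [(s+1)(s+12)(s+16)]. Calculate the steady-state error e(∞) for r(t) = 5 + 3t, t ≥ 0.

infinity

No free integrators in G(s): this is a type 0 system. By superposition:
  • 5: e_ss = 5/(1+K_p) with K_p=175/12 → 60/187.
  • 3t: a type-0 system cannot track it, e_ss → ∞.
The unbounded component dominates.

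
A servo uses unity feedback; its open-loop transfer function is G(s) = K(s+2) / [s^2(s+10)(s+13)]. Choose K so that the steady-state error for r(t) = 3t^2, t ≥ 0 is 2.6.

150

G(s) has two factors of s in the denominator, so the system is type 2.
K_a = lim_{s→0} s^2·G(s) = K·2 / (10·13) = (1/65)·K.
e_ss = 6/K_a = 2.6 ⇒ K_a = 30/13 ⇒ K = (30/13)/(1/65) = 150.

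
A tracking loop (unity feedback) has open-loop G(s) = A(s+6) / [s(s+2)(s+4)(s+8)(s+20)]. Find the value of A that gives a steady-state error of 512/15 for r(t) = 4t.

25

G(s) has one factor of s in the denominator, so the system is type 1.
K_v = lim_{s→0} s·G(s) = A·6 / (2·4·8·20) = (3/640)·A.
e_ss = 4/K_v = 512/15 ⇒ K_v = 15/128 ⇒ A = (15/128)/(3/640) = 25.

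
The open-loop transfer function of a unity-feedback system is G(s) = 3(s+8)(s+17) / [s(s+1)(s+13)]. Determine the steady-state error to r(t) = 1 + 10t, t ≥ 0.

65/204

One free integrator in G(s): this is a type 1 system. Taking each input component in turn:
  • 1: tracked with zero error.
  • 10t: e_ss = 10/K_v with K_v=408/13 → 65/204.
Total e_ss = 65/204.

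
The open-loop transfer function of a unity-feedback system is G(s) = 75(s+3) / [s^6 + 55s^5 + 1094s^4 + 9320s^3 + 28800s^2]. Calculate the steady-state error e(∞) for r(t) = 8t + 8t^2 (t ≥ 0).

The denominator has no term below 28800s^2 — 2 poles at s=0, type 2. By superposition:
  • 8t: tracked with zero error.
  • 8t^2: e_ss = 16/K_a with K_a=1/128 → 2048.
Total e_ss = 2048.

2048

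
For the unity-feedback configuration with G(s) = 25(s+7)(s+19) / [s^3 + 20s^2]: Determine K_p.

infinity

K_p = lim_{s→0} G(s); with 2 poles at the origin the limit diverges, so K_p = ∞.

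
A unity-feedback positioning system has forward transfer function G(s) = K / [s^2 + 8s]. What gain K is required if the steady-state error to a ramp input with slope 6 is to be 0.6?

Factoring s from the denominator leaves a polynomial with constant term 8, so the system is type 1.
K_v = lim_{s→0} s·G(s) = K / 8 = 0.125·K.
e_ss = 6/K_v = 0.6 ⇒ K_v = 10 ⇒ K = 10/0.125 = 80.

80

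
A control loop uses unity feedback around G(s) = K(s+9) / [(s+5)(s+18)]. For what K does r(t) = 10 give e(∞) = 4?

15

G(s) has no factors of s in the denominator, so the system is type 0.
K_p = lim_{s→0} G(s) = K·9 / (5·18) = 0.1·K.
e_ss = 10/(1 + K_p) = 4 ⇒ 1 + 0.1·K = 2.5 ⇒ K = 15.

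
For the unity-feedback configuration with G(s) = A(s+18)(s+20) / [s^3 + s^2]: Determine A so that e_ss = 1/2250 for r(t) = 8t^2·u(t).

100

The denominator has no term below s^2 — 2 poles at s=0, type 2.
K_a = lim_{s→0} s^2·G(s) = A·18·20 / 1 = 360·A.
e_ss = 16/K_a = 1/2250 ⇒ K_a = 36000 ⇒ A = 36000/360 = 100.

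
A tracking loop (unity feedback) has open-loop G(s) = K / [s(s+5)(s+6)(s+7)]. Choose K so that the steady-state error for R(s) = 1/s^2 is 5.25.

The open loop has one pole at the origin → type 1 system.
K_v = lim_{s→0} s·G(s) = K / (5·6·7) = (1/210)·K.
e_ss = 1/K_v = 5.25 ⇒ K_v = 4/21 ⇒ K = (4/21)/(1/210) = 40.

40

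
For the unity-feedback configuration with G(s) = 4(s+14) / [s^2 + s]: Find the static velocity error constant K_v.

56

The denominator has no term below s — 1 pole at s=0, type 1.
K_v = lim_{s→0} s·G(s) = 4·14 / 1 = 56.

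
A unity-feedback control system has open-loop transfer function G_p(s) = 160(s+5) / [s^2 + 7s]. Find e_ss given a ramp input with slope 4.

The denominator has no term below 7s — 1 pole at s=0, type 1.
K_v = lim_{s→0} s·G_p(s) = 160·5 / 7 = 800/7.
e_ss = 4/K_v = 4/(800/7) = 0.035.

0.035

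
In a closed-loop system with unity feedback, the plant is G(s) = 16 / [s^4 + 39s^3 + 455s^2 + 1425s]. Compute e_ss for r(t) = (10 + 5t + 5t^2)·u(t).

Factoring s from the denominator leaves a polynomial with constant term 1425, so the system is type 1. Taking each input component in turn:
  • 10: tracked with zero error.
  • 5t: e_ss = 5/K_v with K_v=16/1425 → 445.3125.
  • 5t^2: a type-1 system cannot track it, e_ss → ∞.
The unbounded component dominates.

infinity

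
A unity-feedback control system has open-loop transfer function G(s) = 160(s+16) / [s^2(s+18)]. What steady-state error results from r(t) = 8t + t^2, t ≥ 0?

9/640

The open loop has two poles at the origin → type 2 system. Taking each input component in turn:
  • 8t: tracked with zero error.
  • t^2: e_ss = 2/K_a with K_a=1280/9 → 9/640.
Total e_ss = 9/640.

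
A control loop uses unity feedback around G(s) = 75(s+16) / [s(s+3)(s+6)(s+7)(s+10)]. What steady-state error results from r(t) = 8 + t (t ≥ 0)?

1.05

System type = 1 (one pole at s=0). By superposition:
  • 8: tracked with zero error.
  • t: e_ss = 1/K_v with K_v=20/21 → 1.05.
Total e_ss = 1.05.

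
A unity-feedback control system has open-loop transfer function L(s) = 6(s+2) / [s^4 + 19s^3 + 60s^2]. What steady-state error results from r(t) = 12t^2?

Factoring s^2 from the denominator leaves a polynomial with constant term 60, so the system is type 2.
K_a = lim_{s→0} s^2·L(s) = 6·2 / 60 = 0.2.
r(t) = 12t^2 gives R(s) = 24/s^3.
e_ss = 24/K_a = 24/0.2 = 120.

120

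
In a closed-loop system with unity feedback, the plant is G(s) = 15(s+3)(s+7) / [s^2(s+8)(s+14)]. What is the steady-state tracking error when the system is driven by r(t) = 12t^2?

128/15

System type = 2 (two poles at s=0).
K_a = lim_{s→0} s^2·G(s) = 15·3·7 / (8·14) = 2.8125.
r(t) = 12t^2 gives R(s) = 24/s^3.
e_ss = 24/K_a = 24/2.8125 = 128/15.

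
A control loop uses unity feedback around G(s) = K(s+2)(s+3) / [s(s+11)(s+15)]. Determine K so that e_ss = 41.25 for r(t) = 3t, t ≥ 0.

2

System type = 1 (one pole at s=0).
K_v = lim_{s→0} s·G(s) = K·2·3 / (11·15) = (2/55)·K.
e_ss = 3/K_v = 41.25 ⇒ K_v = 4/55 ⇒ K = (4/55)/(2/55) = 2.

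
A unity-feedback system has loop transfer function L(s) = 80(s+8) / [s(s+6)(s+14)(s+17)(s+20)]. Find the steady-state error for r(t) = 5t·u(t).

System type = 1 (one pole at s=0).
K_v = lim_{s→0} s·L(s) = 80·8 / (6·14·17·20) = 8/357.
e_ss = 5/K_v = 5/(8/357) = 223.125.

223.125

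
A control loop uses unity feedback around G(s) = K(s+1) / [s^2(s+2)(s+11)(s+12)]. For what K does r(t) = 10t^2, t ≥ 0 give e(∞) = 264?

G(s) has two factors of s in the denominator, so the system is type 2.
K_a = lim_{s→0} s^2·G(s) = K·1 / (2·11·12) = (1/264)·K.
e_ss = 20/K_a = 264 ⇒ K_a = 5/66 ⇒ K = (5/66)/(1/264) = 20.

20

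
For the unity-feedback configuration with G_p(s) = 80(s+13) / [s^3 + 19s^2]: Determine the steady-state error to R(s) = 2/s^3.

Lowest-order denominator term is 19s^2, so the open loop has 2 poles at the origin → type 2 system.
K_a = lim_{s→0} s^2·G_p(s) = 80·13 / 19 = 1040/19.
r(t) = t^2 gives R(s) = 2/s^3.
e_ss = 2/K_a = 2/(1040/19) = 19/520.

19/520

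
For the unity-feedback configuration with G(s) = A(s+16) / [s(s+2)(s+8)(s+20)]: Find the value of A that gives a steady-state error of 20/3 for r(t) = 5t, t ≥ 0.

15

G(s) has one factor of s in the denominator, so the system is type 1.
K_v = lim_{s→0} s·G(s) = A·16 / (2·8·20) = 0.05·A.
e_ss = 5/K_v = 20/3 ⇒ K_v = 0.75 ⇒ A = 0.75/0.05 = 15.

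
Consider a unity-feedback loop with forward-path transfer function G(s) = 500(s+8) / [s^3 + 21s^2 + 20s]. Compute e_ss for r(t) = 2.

The denominator has no term below 20s — 1 pole at s=0, type 1.
A type-1 system has K_p = ∞, so it tracks a step input with zero steady-state error.

0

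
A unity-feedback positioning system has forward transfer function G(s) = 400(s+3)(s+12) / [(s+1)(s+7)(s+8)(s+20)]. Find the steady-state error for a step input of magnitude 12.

No free integrators in G(s): this is a type 0 system.
K_p = lim_{s→0} G(s) = 400·3·12 / (1·7·8·20) = 90/7.
e_ss = 12/(1 + K_p) = 12/(97/7) = 84/97.

84/97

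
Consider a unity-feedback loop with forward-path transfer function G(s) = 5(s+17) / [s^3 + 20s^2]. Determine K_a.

4.25

The denominator has no term below 20s^2 — 2 poles at s=0, type 2.
K_a = lim_{s→0} s^2·G(s) = 5·17 / 20 = 4.25.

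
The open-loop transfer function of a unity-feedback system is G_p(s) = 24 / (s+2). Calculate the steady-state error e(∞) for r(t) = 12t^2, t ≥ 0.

G_p(s) has no factors of s in the denominator, so the system is type 0.
K_a = lim_{s→0} s^2·G_p(s) = 0; the steady-state error to this parabolic input grows without bound.

infinity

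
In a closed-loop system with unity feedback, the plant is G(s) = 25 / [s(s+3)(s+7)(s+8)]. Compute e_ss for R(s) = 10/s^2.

One free integrator in G(s): this is a type 1 system.
K_v = lim_{s→0} s·G(s) = 25 / (3·7·8) = 25/168.
e_ss = 10/K_v = 10/(25/168) = 67.2.

67.2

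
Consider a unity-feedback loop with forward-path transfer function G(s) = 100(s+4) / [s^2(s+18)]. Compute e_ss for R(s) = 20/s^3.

System type = 2 (two poles at s=0).
K_a = lim_{s→0} s^2·G(s) = 100·4 / (18) = 200/9.
r(t) = 10t^2 gives R(s) = 20/s^3.
e_ss = 20/K_a = 20/(200/9) = 0.9.

0.9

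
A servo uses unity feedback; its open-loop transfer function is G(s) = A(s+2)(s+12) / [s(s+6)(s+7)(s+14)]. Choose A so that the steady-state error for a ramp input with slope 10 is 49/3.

One free integrator in G(s): this is a type 1 system.
K_v = lim_{s→0} s·G(s) = A·2·12 / (6·7·14) = (2/49)·A.
e_ss = 10/K_v = 49/3 ⇒ K_v = 30/49 ⇒ A = (30/49)/(2/49) = 15.

15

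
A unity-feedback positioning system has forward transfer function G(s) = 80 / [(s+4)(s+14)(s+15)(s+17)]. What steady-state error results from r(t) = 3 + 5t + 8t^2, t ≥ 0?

infinity

No free integrators in G(s): this is a type 0 system. By superposition:
  • 3: e_ss = 3/(1+K_p) with K_p=2/357 → 1071/359.
  • 5t: a type-0 system cannot track it, e_ss → ∞.
  • 8t^2: a type-0 system cannot track it, e_ss → ∞.
The unbounded component dominates.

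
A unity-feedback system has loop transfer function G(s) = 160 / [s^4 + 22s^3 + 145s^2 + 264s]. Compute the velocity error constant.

20/33

Factoring s from the denominator leaves a polynomial with constant term 264, so the system is type 1.
K_v = lim_{s→0} s·G(s) = 160 / 264 = 20/33.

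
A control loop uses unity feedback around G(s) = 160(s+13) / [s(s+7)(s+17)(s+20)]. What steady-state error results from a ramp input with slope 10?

System type = 1 (one pole at s=0).
K_v = lim_{s→0} s·G(s) = 160·13 / (7·17·20) = 104/119.
e_ss = 10/K_v = 10/(104/119) = 595/52.

595/52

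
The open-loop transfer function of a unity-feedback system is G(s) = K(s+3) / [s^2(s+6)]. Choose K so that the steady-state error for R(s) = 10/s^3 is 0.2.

100

System type = 2 (two poles at s=0).
K_a = lim_{s→0} s^2·G(s) = K·3 / (6) = 0.5·K.
e_ss = 10/K_a = 0.2 ⇒ K_a = 50 ⇒ K = 50/0.5 = 100.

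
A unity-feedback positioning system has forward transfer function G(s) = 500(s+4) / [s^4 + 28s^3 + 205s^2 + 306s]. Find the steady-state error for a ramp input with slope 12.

Factoring s from the denominator leaves a polynomial with constant term 306, so the system is type 1.
K_v = lim_{s→0} s·G(s) = 500·4 / 306 = 1000/153.
e_ss = 12/K_v = 12/(1000/153) = 1.836.

1.836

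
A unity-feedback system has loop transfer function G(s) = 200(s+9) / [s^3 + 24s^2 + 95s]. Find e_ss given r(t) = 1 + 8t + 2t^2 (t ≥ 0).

infinity

Lowest-order denominator term is 95s, so the open loop has 1 pole at the origin → type 1 system. Taking each input component in turn:
  • 1: tracked with zero error.
  • 8t: e_ss = 8/K_v with K_v=360/19 → 19/45.
  • 2t^2: a type-1 system cannot track it, e_ss → ∞.
The unbounded component dominates.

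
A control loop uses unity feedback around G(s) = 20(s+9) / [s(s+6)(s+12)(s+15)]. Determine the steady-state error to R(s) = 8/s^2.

G(s) has one factor of s in the denominator, so the system is type 1.
K_v = lim_{s→0} s·G(s) = 20·9 / (6·12·15) = 1/6.
e_ss = 8/K_v = 8/(1/6) = 48.

48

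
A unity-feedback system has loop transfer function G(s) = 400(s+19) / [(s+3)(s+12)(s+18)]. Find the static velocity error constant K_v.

System type = 0 (no poles at s=0).
K_v = lim_{s→0} s·G(s) = 0 (the extra factor of s kills the finite limit).

0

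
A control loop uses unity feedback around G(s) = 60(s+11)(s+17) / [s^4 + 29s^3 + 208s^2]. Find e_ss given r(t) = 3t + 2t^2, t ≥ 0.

The denominator has no term below 208s^2 — 2 poles at s=0, type 2. By superposition:
  • 3t: tracked with zero error.
  • 2t^2: e_ss = 4/K_a with K_a=2805/52 → 208/2805.
Total e_ss = 208/2805.

208/2805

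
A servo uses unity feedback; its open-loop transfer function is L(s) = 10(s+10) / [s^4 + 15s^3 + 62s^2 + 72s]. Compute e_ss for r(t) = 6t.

The denominator has no term below 72s — 1 pole at s=0, type 1.
K_v = lim_{s→0} s·L(s) = 10·10 / 72 = 25/18.
e_ss = 6/K_v = 6/(25/18) = 4.32.

4.32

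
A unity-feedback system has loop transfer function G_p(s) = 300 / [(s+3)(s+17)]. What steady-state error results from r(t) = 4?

68/117

The open loop has no poles at the origin → type 0 system.
K_p = lim_{s→0} G_p(s) = 300 / (3·17) = 100/17.
e_ss = 4/(1 + K_p) = 4/(117/17) = 68/117.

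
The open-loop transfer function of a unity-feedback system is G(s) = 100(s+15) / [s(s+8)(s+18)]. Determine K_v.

125/12

G(s) has one factor of s in the denominator, so the system is type 1.
K_v = lim_{s→0} s·G(s) = 100·15 / (8·18) = 125/12.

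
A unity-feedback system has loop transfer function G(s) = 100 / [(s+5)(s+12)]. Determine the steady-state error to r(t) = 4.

1.5

No free integrators in G(s): this is a type 0 system.
K_p = lim_{s→0} G(s) = 100 / (5·12) = 5/3.
e_ss = 4/(1 + K_p) = 4/(8/3) = 1.5.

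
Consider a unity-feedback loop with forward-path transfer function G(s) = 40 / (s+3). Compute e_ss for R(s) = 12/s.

The open loop has no poles at the origin → type 0 system.
K_p = lim_{s→0} G(s) = 40 / (3) = 40/3.
e_ss = 12/(1 + K_p) = 12/(43/3) = 36/43.

36/43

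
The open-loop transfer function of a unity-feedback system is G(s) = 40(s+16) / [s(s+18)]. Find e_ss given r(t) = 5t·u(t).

9/64

The open loop has one pole at the origin → type 1 system.
K_v = lim_{s→0} s·G(s) = 40·16 / (18) = 320/9.
e_ss = 5/K_v = 5/(320/9) = 9/64.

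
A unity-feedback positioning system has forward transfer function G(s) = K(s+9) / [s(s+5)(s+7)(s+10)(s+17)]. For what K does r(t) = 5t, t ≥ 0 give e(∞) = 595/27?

System type = 1 (one pole at s=0).
K_v = lim_{s→0} s·G(s) = K·9 / (5·7·10·17) = (9/5950)·K.
e_ss = 5/K_v = 595/27 ⇒ K_v = 27/119 ⇒ K = (27/119)/(9/5950) = 150.

150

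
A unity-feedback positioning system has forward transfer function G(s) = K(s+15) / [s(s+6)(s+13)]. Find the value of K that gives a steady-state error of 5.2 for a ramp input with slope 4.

4

System type = 1 (one pole at s=0).
K_v = lim_{s→0} s·G(s) = K·15 / (6·13) = (5/26)·K.
e_ss = 4/K_v = 5.2 ⇒ K_v = 10/13 ⇒ K = (10/13)/(5/26) = 4.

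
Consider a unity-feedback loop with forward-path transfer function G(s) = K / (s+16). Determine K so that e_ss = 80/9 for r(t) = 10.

System type = 0 (no poles at s=0).
K_p = lim_{s→0} G(s) = K / (16) = 0.0625·K.
e_ss = 10/(1 + K_p) = 80/9 ⇒ 1 + 0.0625·K = 1.125 ⇒ K = 2.

2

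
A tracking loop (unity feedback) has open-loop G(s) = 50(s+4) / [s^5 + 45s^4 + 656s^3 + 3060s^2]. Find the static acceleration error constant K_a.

10/153

Lowest-order denominator term is 3060s^2, so the open loop has 2 poles at the origin → type 2 system.
K_a = lim_{s→0} s^2·G(s) = 50·4 / 3060 = 10/153.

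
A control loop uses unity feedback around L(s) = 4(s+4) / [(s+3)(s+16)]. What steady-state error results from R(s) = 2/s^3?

infinity

No free integrators in L(s): this is a type 0 system.
K_a = lim_{s→0} s^2·L(s) = 0; the steady-state error to this parabolic input grows without bound.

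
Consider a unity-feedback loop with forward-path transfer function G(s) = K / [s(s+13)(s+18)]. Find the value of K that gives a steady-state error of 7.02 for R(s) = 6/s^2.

One free integrator in G(s): this is a type 1 system.
K_v = lim_{s→0} s·G(s) = K / (13·18) = (1/234)·K.
e_ss = 6/K_v = 7.02 ⇒ K_v = 100/117 ⇒ K = (100/117)/(1/234) = 200.

200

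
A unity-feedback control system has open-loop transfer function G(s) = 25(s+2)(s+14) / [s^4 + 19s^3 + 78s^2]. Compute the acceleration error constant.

350/39

The denominator has no term below 78s^2 — 2 poles at s=0, type 2.
K_a = lim_{s→0} s^2·G(s) = 25·2·14 / 78 = 350/39.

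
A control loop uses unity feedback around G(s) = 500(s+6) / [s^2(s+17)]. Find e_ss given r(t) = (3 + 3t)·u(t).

0

The open loop has two poles at the origin → type 2 system. Taking each input component in turn:
  • 3: tracked with zero error.
  • 3t: tracked with zero error.
Total e_ss = 0.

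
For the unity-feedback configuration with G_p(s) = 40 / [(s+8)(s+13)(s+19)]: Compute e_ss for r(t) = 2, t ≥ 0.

247/126

No free integrators in G_p(s): this is a type 0 system.
K_p = lim_{s→0} G_p(s) = 40 / (8·13·19) = 5/247.
e_ss = 2/(1 + K_p) = 2/(252/247) = 247/126.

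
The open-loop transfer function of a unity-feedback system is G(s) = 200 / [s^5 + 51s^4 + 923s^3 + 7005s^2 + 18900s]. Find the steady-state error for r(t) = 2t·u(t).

Factoring s from the denominator leaves a polynomial with constant term 18900, so the system is type 1.
K_v = lim_{s→0} s·G(s) = 200 / 18900 = 2/189.
e_ss = 2/K_v = 2/(2/189) = 189.

189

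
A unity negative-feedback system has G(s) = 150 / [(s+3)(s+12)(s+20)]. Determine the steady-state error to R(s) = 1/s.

24/29

G(s) has no factors of s in the denominator, so the system is type 0.
K_p = lim_{s→0} G(s) = 150 / (3·12·20) = 5/24.
e_ss = 1/(1 + K_p) = 1/(29/24) = 24/29.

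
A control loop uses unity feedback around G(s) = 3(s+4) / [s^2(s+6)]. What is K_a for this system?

2

Two free integrators in G(s): this is a type 2 system.
K_a = lim_{s→0} s^2·G(s) = 3·4 / (6) = 2.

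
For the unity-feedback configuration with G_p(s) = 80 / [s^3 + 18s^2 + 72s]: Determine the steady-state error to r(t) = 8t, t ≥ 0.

7.2

The denominator has no term below 72s — 1 pole at s=0, type 1.
K_v = lim_{s→0} s·G_p(s) = 80 / 72 = 10/9.
e_ss = 8/K_v = 8/(10/9) = 7.2.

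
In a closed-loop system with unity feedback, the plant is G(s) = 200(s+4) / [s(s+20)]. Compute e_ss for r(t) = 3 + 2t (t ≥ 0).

G(s) has one factor of s in the denominator, so the system is type 1. Treating each term separately:
  • 3: tracked with zero error.
  • 2t: e_ss = 2/K_v with K_v=40 → 0.05.
Total e_ss = 0.05.

0.05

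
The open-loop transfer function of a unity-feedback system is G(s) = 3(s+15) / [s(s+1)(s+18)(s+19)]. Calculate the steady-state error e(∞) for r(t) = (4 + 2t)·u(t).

One free integrator in G(s): this is a type 1 system. By superposition:
  • 4: tracked with zero error.
  • 2t: e_ss = 2/K_v with K_v=5/38 → 15.2.
Total e_ss = 15.2.

15.2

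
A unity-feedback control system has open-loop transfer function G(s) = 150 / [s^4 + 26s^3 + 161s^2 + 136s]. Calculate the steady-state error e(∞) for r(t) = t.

The denominator has no term below 136s — 1 pole at s=0, type 1.
K_v = lim_{s→0} s·G(s) = 150 / 136 = 75/68.
e_ss = 1/K_v = 1/(75/68) = 68/75.

68/75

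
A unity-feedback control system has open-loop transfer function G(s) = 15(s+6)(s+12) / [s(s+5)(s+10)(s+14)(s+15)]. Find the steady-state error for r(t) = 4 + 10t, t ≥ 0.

875/9

G(s) has one factor of s in the denominator, so the system is type 1. Treating each term separately:
  • 4: tracked with zero error.
  • 10t: e_ss = 10/K_v with K_v=18/175 → 875/9.
Total e_ss = 875/9.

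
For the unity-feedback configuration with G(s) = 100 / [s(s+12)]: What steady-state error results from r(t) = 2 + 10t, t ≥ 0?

One free integrator in G(s): this is a type 1 system. By superposition:
  • 2: tracked with zero error.
  • 10t: e_ss = 10/K_v with K_v=25/3 → 1.2.
Total e_ss = 1.2.

1.2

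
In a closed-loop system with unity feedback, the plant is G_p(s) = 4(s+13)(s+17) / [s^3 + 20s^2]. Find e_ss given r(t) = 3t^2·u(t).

30/221

The denominator has no term below 20s^2 — 2 poles at s=0, type 2.
K_a = lim_{s→0} s^2·G_p(s) = 4·13·17 / 20 = 44.2.
r(t) = 3t^2 gives R(s) = 6/s^3.
e_ss = 6/K_a = 6/44.2 = 30/221.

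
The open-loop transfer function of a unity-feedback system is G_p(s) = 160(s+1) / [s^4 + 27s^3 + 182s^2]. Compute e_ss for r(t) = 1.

0

Factoring s^2 from the denominator leaves a polynomial with constant term 182, so the system is type 2.
K_p = ∞ for a type-2 system; e_ss to a step is zero.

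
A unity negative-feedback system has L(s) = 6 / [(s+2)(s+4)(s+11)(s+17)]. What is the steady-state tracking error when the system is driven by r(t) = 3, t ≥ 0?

L(s) has no factors of s in the denominator, so the system is type 0.
K_p = lim_{s→0} L(s) = 6 / (2·4·11·17) = 3/748.
e_ss = 3/(1 + K_p) = 3/(751/748) = 2244/751.

2244/751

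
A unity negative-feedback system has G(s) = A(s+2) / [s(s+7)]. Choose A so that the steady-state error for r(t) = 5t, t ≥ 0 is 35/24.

12

The open loop has one pole at the origin → type 1 system.
K_v = lim_{s→0} s·G(s) = A·2 / (7) = (2/7)·A.
e_ss = 5/K_v = 35/24 ⇒ K_v = 24/7 ⇒ A = (24/7)/(2/7) = 12.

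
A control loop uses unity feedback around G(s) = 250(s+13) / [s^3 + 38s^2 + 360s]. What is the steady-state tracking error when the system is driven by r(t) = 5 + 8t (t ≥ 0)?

Lowest-order denominator term is 360s, so the open loop has 1 pole at the origin → type 1 system. By superposition:
  • 5: tracked with zero error.
  • 8t: e_ss = 8/K_v with K_v=325/36 → 288/325.
Total e_ss = 288/325.

288/325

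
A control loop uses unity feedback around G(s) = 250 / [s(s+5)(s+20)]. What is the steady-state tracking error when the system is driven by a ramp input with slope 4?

1.6

One free integrator in G(s): this is a type 1 system.
K_v = lim_{s→0} s·G(s) = 250 / (5·20) = 2.5.
e_ss = 4/K_v = 4/2.5 = 1.6.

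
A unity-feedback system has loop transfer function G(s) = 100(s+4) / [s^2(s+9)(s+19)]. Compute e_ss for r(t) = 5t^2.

4.275

The open loop has two poles at the origin → type 2 system.
K_a = lim_{s→0} s^2·G(s) = 100·4 / (9·19) = 400/171.
r(t) = 5t^2 gives R(s) = 10/s^3.
e_ss = 10/K_a = 10/(400/171) = 4.275.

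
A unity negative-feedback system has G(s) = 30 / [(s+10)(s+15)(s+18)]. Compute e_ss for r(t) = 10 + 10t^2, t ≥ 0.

infinity

The open loop has no poles at the origin → type 0 system. Taking each input component in turn:
  • 10: e_ss = 10/(1+K_p) with K_p=1/90 → 900/91.
  • 10t^2: a type-0 system cannot track it, e_ss → ∞.
The unbounded component dominates.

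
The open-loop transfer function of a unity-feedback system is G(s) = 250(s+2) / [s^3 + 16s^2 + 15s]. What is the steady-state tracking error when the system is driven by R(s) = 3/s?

0

Lowest-order denominator term is 15s, so the open loop has 1 pole at the origin → type 1 system.
A type-1 system has K_p = ∞, so it tracks a step input with zero steady-state error.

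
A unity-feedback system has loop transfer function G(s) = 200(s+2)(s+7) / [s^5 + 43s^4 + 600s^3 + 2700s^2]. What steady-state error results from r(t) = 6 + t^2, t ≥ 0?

The denominator has no term below 2700s^2 — 2 poles at s=0, type 2. Treating each term separately:
  • 6: tracked with zero error.
  • t^2: e_ss = 2/K_a with K_a=28/27 → 27/14.
Total e_ss = 27/14.

27/14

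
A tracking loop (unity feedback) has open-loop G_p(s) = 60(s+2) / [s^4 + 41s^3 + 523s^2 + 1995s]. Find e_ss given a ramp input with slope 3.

49.875

Lowest-order denominator term is 1995s, so the open loop has 1 pole at the origin → type 1 system.
K_v = lim_{s→0} s·G_p(s) = 60·2 / 1995 = 8/133.
e_ss = 3/K_v = 3/(8/133) = 49.875.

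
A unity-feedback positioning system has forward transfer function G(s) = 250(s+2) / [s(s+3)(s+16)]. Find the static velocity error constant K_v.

One free integrator in G(s): this is a type 1 system.
K_v = lim_{s→0} s·G(s) = 250·2 / (3·16) = 125/12.

125/12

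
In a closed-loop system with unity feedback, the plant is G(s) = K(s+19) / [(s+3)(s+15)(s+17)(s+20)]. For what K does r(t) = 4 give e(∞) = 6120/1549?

10

No free integrators in G(s): this is a type 0 system.
K_p = lim_{s→0} G(s) = K·19 / (3·15·17·20) = (19/15300)·K.
e_ss = 4/(1 + K_p) = 6120/1549 ⇒ 1 + (19/15300)·K = 1549/1530 ⇒ K = 10.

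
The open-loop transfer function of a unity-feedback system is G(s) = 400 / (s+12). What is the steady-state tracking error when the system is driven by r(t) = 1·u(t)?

No free integrators in G(s): this is a type 0 system.
K_p = lim_{s→0} G(s) = 400 / (12) = 100/3.
e_ss = 1/(1 + K_p) = 1/(103/3) = 3/103.

3/103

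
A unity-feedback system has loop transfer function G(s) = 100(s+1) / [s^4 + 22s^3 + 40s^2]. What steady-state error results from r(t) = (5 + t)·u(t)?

Lowest-order denominator term is 40s^2, so the open loop has 2 poles at the origin → type 2 system. Taking each input component in turn:
  • 5: tracked with zero error.
  • t: tracked with zero error.
Total e_ss = 0.

0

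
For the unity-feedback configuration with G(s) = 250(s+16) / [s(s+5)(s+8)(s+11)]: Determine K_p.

infinity

K_p = lim_{s→0} G(s); with 1 pole at the origin the limit diverges, so K_p = ∞.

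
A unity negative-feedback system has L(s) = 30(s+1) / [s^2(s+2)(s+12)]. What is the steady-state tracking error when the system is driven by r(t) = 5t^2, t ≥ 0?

The open loop has two poles at the origin → type 2 system.
K_a = lim_{s→0} s^2·L(s) = 30·1 / (2·12) = 1.25.
r(t) = 5t^2 gives R(s) = 10/s^3.
e_ss = 10/K_a = 10/1.25 = 8.

8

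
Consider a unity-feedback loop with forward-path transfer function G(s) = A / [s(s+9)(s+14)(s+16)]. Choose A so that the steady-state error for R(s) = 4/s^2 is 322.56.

G(s) has one factor of s in the denominator, so the system is type 1.
K_v = lim_{s→0} s·G(s) = A / (9·14·16) = (1/2016)·A.
e_ss = 4/K_v = 322.56 ⇒ K_v = 25/2016 ⇒ A = (25/2016)/(1/2016) = 25.

25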